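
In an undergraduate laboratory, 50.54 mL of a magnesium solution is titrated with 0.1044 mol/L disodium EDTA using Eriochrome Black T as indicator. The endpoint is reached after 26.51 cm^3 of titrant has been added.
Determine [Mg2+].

Mg^2+ + EDTA^4- → [Mg(EDTA)]^2-
n(EDTA) = 0.02651 L × 0.1044 mol/L = 2.768 × 10^-3 mol
n(Mg2+) = 2.768 × 10^-3 mol (1:1 mole ratio)
[Mg2+] = 2.768 × 10^-3 mol / 0.05054 L = 0.05476 mol/L

0.05476 mol/L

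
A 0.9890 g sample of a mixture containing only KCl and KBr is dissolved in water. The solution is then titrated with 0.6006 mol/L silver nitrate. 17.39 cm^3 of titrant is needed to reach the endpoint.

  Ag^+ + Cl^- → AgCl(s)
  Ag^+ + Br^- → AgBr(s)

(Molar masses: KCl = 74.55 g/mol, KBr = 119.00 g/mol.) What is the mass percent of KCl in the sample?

43.05 %

n(AgNO3) = 0.01739 × 0.6006 = 0.01044 mol
Let x = n(KCl), y = n(KBr).
Titrant: 1x + 1y = 0.01044;  mass: 74.55x + 119.00y = 0.9890
Solving, x = 5.712 × 10^-3 mol, y = 4.733 × 10^-3 mol
mass of KCl = 5.712 × 10^-3 × 74.55 = 0.4258 g
% KCl = 0.4258 / 0.9890 × 100 = 43.05 %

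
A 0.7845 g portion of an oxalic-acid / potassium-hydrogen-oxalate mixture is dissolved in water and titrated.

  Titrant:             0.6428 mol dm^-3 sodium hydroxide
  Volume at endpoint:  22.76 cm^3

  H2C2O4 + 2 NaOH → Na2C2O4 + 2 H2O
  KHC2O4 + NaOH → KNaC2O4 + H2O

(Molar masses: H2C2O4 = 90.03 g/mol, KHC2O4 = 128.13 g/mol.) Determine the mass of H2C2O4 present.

n(NaOH) = 0.02276 × 0.6428 = 0.01463 mol
Let x = n(H2C2O4), y = n(KHC2O4).
Titrant: 2x + 1y = 0.01463;  mass: 90.03x + 128.13y = 0.7845
Solving, x = 6.558 × 10^-3 mol, y = 1.515 × 10^-3 mol
mass of H2C2O4 = 6.558 × 10^-3 × 90.03 = 0.5904 g

0.5904 g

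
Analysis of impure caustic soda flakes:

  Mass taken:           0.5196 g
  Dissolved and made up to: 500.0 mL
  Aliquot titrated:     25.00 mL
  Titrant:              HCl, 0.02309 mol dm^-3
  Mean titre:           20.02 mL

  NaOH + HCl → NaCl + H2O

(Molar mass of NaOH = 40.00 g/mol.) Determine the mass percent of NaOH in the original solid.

71.17 %

n(HCl) per titration = 0.02002 × 0.02309 = 4.623 × 10^-4 mol
n(NaOH) in each aliquot = 4.623 × 10^-4 mol (1:1 ratio)
n(NaOH) in the whole flask = 4.623 × 10^-4 × 500.0/25.00 = 9.245 × 10^-3 mol
mass of NaOH = 9.245 × 10^-3 × 40.00 = 0.3698 g
% NaOH = 0.3698 / 0.5196 × 100 = 71.17 %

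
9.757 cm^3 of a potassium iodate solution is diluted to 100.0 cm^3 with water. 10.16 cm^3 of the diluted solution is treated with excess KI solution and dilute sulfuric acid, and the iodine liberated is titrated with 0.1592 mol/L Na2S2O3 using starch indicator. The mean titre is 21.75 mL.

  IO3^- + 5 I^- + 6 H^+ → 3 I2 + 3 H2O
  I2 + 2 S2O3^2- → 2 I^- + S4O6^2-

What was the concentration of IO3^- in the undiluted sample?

0.5822 mol/L

n(S2O3^2-) = 0.02175 × 0.1592 = 3.463 × 10^-3 mol
n(I2) = n(S2O3^2-)/2 = 1.731 × 10^-3 mol
From the 1:3 ratio, n(IO3^-) in the aliquot = 1/3 × 1.731 × 10^-3 = 5.771 × 10^-4 mol
[IO3^-]_dilute = 5.771 × 10^-4 / 0.01016 = 0.05680 mol/L
[IO3^-]_original = 0.05680 × 100.0/9.757 = 0.5822 mol/L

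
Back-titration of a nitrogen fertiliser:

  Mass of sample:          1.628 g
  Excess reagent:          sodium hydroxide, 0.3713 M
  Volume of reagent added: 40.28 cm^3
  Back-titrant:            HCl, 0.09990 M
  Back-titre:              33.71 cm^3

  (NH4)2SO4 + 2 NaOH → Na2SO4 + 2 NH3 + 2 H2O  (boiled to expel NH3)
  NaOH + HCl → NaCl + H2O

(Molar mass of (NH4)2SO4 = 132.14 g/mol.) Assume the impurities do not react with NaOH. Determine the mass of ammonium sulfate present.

n(NaOH) added = 0.04028 × 0.3713 = 0.01496 mol
n(HCl) used in back-titration = 0.03371 × 0.09990 = 3.368 × 10^-3 mol
n(NaOH) left over = 3.368 × 10^-3 mol (1:1 ratio)
n(NaOH) consumed by analyte = 0.01496 − 3.368 × 10^-3 = 0.01159 mol
From the 1:2 ratio, n((NH4)2SO4) = 1/2 × 0.01159 = 5.794 × 10^-3 mol
mass of (NH4)2SO4 = 5.794 × 10^-3 × 132.14 = 0.7656 g

0.7656 g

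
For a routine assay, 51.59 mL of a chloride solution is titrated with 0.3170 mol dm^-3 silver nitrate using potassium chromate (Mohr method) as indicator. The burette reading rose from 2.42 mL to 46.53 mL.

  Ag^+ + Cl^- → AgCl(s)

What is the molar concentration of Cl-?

n(AgNO3) = 0.04411 L × 0.3170 mol/L = 0.01398 mol
n(Cl-) = 0.01398 mol (1:1 mole ratio)
[Cl-] = 0.01398 mol / 0.05159 L = 0.2710 mol/L

0.2710 mol/L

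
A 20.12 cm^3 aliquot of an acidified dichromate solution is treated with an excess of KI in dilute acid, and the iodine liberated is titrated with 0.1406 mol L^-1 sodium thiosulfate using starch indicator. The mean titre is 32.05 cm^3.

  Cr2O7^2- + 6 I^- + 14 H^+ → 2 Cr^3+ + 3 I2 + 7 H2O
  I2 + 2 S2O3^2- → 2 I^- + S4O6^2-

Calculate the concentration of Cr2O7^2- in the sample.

n(S2O3^2-) = 0.03205 × 0.1406 = 4.506 × 10^-3 mol
n(I2) = n(S2O3^2-)/2 = 2.253 × 10^-3 mol
From the 1:3 ratio, n(Cr2O7^2-) in the aliquot = 1/3 × 2.253 × 10^-3 = 7.510 × 10^-4 mol
[Cr2O7^2-] = 7.510 × 10^-4 / 0.02012 = 0.03733 mol/L

0.03733 mol/L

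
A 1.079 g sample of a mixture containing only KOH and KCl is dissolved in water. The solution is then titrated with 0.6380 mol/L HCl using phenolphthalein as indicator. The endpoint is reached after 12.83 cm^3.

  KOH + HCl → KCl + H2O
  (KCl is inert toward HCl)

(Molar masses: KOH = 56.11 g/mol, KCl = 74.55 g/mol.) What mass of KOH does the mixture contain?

n(HCl) = 0.01283 × 0.6380 = 8.186 × 10^-3 mol
Let x = n(KOH), y = n(KCl).
Titrant: 1x = 8.186 × 10^-3;  mass: 56.11x + 74.55y = 1.079
Solving, x = 8.186 × 10^-3 mol, y = 8.313 × 10^-3 mol
mass of KOH = 8.186 × 10^-3 × 56.11 = 0.4593 g

0.4593 g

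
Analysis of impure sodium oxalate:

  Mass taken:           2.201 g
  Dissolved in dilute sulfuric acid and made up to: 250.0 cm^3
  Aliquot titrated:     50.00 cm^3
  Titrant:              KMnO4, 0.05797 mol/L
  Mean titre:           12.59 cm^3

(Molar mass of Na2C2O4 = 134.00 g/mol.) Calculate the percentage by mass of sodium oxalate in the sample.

55.54 %

2 MnO4^- + 5 C2O4^2- + 16 H^+ → 2 Mn^2+ + 10 CO2 + 8 H2O
n(KMnO4) per titration = 0.01259 × 0.05797 = 7.298 × 10^-4 mol
From the 5:2 ratio, n(Na2C2O4) in each aliquot = 5/2 × 7.298 × 10^-4 = 1.825 × 10^-3 mol
n(Na2C2O4) in the whole flask = 1.825 × 10^-3 × 250.0/50.00 = 9.123 × 10^-3 mol
mass of Na2C2O4 = 9.123 × 10^-3 × 134.00 = 1.222 g
% Na2C2O4 = 1.222 / 2.201 × 100 = 55.54 %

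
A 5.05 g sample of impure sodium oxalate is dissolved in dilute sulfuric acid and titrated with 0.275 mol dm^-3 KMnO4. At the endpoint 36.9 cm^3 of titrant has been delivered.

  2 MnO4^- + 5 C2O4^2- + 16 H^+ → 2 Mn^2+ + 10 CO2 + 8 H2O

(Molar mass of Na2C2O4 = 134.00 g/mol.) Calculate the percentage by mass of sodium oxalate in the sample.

67.3 %

n(KMnO4) = 0.0369 L × 0.275 mol/L = 0.0101 mol
From the 5:2 ratio, n(Na2C2O4) = 5/2 × 0.0101 = 0.0254 mol
mass of Na2C2O4 = 0.0254 × 134.00 g/mol = 3.40 g
% Na2C2O4 = 3.40 / 5.05 × 100 = 67.3 %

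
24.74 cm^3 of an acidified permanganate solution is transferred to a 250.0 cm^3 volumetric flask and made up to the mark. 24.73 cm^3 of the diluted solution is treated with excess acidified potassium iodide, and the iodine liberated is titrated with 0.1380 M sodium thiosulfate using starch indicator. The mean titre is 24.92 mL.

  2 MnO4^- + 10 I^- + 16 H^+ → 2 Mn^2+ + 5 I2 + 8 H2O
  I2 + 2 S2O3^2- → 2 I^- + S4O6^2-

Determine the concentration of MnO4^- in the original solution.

n(S2O3^2-) = 0.02492 × 0.1380 = 3.439 × 10^-3 mol
n(I2) = n(S2O3^2-)/2 = 1.719 × 10^-3 mol
From the 2:5 ratio, n(MnO4^-) in the aliquot = 2/5 × 1.719 × 10^-3 = 6.878 × 10^-4 mol
[MnO4^-]_dilute = 6.878 × 10^-4 / 0.02473 = 0.02781 mol/L
[MnO4^-]_original = 0.02781 × 250.0/24.74 = 0.2810 mol/L

0.2810 M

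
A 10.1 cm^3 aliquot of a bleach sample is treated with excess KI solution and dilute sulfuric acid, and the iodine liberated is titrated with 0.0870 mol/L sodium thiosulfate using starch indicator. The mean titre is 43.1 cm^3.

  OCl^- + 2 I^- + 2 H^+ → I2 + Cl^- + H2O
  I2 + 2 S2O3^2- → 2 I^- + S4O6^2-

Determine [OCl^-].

n(S2O3^2-) = 0.0431 × 0.0870 = 3.75 × 10^-3 mol
n(I2) = n(S2O3^2-)/2 = 1.87 × 10^-3 mol
n(OCl^-) in the aliquot = 1.87 × 10^-3 mol (1:1 ratio)
[OCl^-] = 1.87 × 10^-3 / 0.0101 = 0.186 mol/L

0.186 mol/L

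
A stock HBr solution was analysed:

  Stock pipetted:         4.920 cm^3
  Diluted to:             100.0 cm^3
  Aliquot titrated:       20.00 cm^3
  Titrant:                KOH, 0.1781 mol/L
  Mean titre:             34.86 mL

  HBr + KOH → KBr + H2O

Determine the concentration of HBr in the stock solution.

n(KOH) = 0.03486 × 0.1781 = 6.209 × 10^-3 mol
n(HBr) in the aliquot = 6.209 × 10^-3 mol (1:1 ratio)
[HBr]_dilute = 6.209 × 10^-3 / 0.02000 = 0.3104 mol/L
Dilution factor = 100.0 / 4.920 = 20.33
[HBr]_stock = 0.3104 × 20.33 = 6.310 mol/L

6.310 mol/L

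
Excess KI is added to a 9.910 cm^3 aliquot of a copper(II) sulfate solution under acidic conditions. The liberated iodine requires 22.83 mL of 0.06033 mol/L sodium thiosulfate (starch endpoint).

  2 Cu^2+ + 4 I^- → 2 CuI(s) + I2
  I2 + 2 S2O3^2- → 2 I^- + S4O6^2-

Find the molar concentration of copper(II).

0.1390 mol/L

n(S2O3^2-) = 0.02283 × 0.06033 = 1.377 × 10^-3 mol
n(I2) = n(S2O3^2-)/2 = 6.887 × 10^-4 mol
From the 2:1 ratio, n(Cu2+) in the aliquot = 2/1 × 6.887 × 10^-4 = 1.377 × 10^-3 mol
[Cu2+] = 1.377 × 10^-3 / 0.009910 = 0.1390 mol/L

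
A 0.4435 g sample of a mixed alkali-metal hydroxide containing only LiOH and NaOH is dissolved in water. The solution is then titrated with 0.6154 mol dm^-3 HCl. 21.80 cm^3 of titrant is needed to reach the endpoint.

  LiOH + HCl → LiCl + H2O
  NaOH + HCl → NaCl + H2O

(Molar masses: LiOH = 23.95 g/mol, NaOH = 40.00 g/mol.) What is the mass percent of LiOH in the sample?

31.33 %

n(HCl) = 0.02180 × 0.6154 = 0.01342 mol
Let x = n(LiOH), y = n(NaOH).
Titrant: 1x + 1y = 0.01342;  mass: 23.95x + 40.00y = 0.4435
Solving, x = 5.802 × 10^-3 mol, y = 7.613 × 10^-3 mol
mass of LiOH = 5.802 × 10^-3 × 23.95 = 0.1390 g
% LiOH = 0.1390 / 0.4435 × 100 = 31.33 %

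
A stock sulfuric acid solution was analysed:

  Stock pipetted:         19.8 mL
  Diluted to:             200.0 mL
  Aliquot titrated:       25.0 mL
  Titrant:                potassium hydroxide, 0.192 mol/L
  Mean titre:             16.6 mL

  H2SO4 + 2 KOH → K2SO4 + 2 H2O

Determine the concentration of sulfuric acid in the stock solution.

n(KOH) = 0.0166 × 0.192 = 3.19 × 10^-3 mol
From the 1:2 ratio, n(H2SO4) in the aliquot = 1/2 × 3.19 × 10^-3 = 1.59 × 10^-3 mol
[H2SO4]_dilute = 1.59 × 10^-3 / 0.0250 = 0.0637 mol/L
Dilution factor = 200.0 / 19.8 = 10.10
[H2SO4]_stock = 0.0637 × 10.10 = 0.644 mol/L

0.644 mol/L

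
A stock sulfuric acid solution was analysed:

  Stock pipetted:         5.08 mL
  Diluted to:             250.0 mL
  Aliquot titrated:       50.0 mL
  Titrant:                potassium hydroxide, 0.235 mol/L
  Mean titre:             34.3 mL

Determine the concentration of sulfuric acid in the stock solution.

H2SO4 + 2 KOH → K2SO4 + 2 H2O
n(KOH) = 0.0343 × 0.235 = 8.06 × 10^-3 mol
From the 1:2 ratio, n(H2SO4) in the aliquot = 1/2 × 8.06 × 10^-3 = 4.03 × 10^-3 mol
[H2SO4]_dilute = 4.03 × 10^-3 / 0.0500 = 0.0806 mol/L
Dilution factor = 250.0 / 5.08 = 49.21
[H2SO4]_stock = 0.0806 × 49.21 = 3.97 mol/L

3.97 mol/L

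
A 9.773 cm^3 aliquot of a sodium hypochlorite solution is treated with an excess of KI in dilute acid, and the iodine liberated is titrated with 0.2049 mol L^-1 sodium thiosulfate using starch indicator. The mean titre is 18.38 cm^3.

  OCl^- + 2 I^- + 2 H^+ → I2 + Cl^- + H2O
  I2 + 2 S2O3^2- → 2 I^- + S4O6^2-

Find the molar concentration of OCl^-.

n(S2O3^2-) = 0.01838 × 0.2049 = 3.766 × 10^-3 mol
n(I2) = n(S2O3^2-)/2 = 1.883 × 10^-3 mol
n(OCl^-) in the aliquot = 1.883 × 10^-3 mol (1:1 ratio)
[OCl^-] = 1.883 × 10^-3 / 0.009773 = 0.1927 mol/L

0.1927 mol/L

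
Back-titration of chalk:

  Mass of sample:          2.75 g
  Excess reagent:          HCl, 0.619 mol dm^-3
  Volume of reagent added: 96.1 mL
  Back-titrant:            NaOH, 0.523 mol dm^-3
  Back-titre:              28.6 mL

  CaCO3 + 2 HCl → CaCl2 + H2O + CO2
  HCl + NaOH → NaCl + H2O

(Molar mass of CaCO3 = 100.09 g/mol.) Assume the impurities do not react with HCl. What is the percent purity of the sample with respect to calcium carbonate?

81.0 %

n(HCl) added = 0.0961 × 0.619 = 0.0595 mol
n(NaOH) used in back-titration = 0.0286 × 0.523 = 0.0150 mol
n(HCl) left over = 0.0150 mol (1:1 ratio)
n(HCl) consumed by analyte = 0.0595 − 0.0150 = 0.0445 mol
From the 1:2 ratio, n(CaCO3) = 1/2 × 0.0445 = 0.0223 mol
mass of CaCO3 = 0.0223 × 100.09 = 2.23 g
% CaCO3 = 2.23 / 2.75 × 100 = 81.0 %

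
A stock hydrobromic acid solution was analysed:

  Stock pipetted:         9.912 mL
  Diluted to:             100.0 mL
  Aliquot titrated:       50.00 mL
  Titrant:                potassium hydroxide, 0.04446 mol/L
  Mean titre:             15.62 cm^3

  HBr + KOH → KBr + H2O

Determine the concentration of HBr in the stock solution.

0.1401 mol/L

n(KOH) = 0.01562 × 0.04446 = 6.945 × 10^-4 mol
n(HBr) in the aliquot = 6.945 × 10^-4 mol (1:1 ratio)
[HBr]_dilute = 6.945 × 10^-4 / 0.05000 = 0.01389 mol/L
Dilution factor = 100.0 / 9.912 = 10.09
[HBr]_stock = 0.01389 × 10.09 = 0.1401 mol/L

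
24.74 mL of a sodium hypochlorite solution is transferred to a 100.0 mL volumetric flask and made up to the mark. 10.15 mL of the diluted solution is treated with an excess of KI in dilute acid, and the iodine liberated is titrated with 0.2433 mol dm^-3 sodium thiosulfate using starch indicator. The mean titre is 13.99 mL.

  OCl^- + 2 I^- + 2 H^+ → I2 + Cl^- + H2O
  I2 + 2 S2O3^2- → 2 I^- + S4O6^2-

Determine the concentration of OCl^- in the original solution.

n(S2O3^2-) = 0.01399 × 0.2433 = 3.404 × 10^-3 mol
n(I2) = n(S2O3^2-)/2 = 1.702 × 10^-3 mol
n(OCl^-) in the aliquot = 1.702 × 10^-3 mol (1:1 ratio)
[OCl^-]_dilute = 1.702 × 10^-3 / 0.01015 = 0.1677 mol/L
[OCl^-]_original = 0.1677 × 100.0/24.74 = 0.6777 mol/L

0.6777 mol/L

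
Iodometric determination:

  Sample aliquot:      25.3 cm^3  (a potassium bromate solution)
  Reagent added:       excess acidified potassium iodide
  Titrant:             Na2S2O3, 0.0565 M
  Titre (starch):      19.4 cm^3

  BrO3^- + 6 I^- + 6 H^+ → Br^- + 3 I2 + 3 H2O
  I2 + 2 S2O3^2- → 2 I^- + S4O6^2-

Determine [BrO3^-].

0.00722 M

n(S2O3^2-) = 0.0194 × 0.0565 = 1.10 × 10^-3 mol
n(I2) = n(S2O3^2-)/2 = 5.48 × 10^-4 mol
From the 1:3 ratio, n(BrO3^-) in the aliquot = 1/3 × 5.48 × 10^-4 = 1.83 × 10^-4 mol
[BrO3^-] = 1.83 × 10^-4 / 0.0253 = 0.00722 mol/L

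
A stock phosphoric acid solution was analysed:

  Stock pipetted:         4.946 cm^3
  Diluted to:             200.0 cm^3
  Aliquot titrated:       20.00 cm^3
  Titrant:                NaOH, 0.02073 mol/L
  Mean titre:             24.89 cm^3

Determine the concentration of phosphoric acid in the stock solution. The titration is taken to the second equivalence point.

H3PO4 + 2 NaOH → Na2HPO4 + 2 H2O
n(NaOH) = 0.02489 × 0.02073 = 5.160 × 10^-4 mol
From the 1:2 ratio, n(H3PO4) in the aliquot = 1/2 × 5.160 × 10^-4 = 2.580 × 10^-4 mol
[H3PO4]_dilute = 2.580 × 10^-4 / 0.02000 = 0.01290 mol/L
Dilution factor = 200.0 / 4.946 = 40.44
[H3PO4]_stock = 0.01290 × 40.44 = 0.5216 mol/L

0.5216 mol/L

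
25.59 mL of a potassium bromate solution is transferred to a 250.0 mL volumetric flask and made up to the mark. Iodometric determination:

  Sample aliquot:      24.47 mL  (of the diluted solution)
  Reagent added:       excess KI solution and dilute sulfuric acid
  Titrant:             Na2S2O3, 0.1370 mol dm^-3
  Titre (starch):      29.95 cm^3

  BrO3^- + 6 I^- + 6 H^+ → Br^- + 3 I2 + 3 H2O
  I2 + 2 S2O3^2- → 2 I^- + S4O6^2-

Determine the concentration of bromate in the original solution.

n(S2O3^2-) = 0.02995 × 0.1370 = 4.103 × 10^-3 mol
n(I2) = n(S2O3^2-)/2 = 2.052 × 10^-3 mol
From the 1:3 ratio, n(BrO3^-) in the aliquot = 1/3 × 2.052 × 10^-3 = 6.839 × 10^-4 mol
[BrO3^-]_dilute = 6.839 × 10^-4 / 0.02447 = 0.02795 mol/L
[BrO3^-]_original = 0.02795 × 250.0/25.59 = 0.2730 mol/L

0.2730 mol/L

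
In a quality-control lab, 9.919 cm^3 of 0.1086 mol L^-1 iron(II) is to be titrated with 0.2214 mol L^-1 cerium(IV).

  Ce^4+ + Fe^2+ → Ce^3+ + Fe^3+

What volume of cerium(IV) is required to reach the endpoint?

4.865 mL

n(Fe2+) = 0.009919 L × 0.1086 mol/L = 1.077 × 10^-3 mol
n(Ce4+) = 1.077 × 10^-3 mol (1:1 stoichiometry)
V(Ce4+) = 1.077 × 10^-3 mol / 0.2214 mol/L = 0.004865 L = 4.865 mL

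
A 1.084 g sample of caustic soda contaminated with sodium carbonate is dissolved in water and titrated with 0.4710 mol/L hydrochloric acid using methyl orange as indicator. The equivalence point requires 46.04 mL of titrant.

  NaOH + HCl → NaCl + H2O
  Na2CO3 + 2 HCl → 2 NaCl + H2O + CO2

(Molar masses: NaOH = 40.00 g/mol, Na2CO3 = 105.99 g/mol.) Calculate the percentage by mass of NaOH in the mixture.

18.51 %

n(HCl) = 0.04604 × 0.4710 = 0.02168 mol
Let x = n(NaOH), y = n(Na2CO3).
Titrant: 1x + 2y = 0.02168;  mass: 40.00x + 105.99y = 1.084
Solving, x = 5.016 × 10^-3 mol, y = 8.334 × 10^-3 mol
mass of NaOH = 5.016 × 10^-3 × 40.00 = 0.2007 g
% NaOH = 0.2007 / 1.084 × 100 = 18.51 %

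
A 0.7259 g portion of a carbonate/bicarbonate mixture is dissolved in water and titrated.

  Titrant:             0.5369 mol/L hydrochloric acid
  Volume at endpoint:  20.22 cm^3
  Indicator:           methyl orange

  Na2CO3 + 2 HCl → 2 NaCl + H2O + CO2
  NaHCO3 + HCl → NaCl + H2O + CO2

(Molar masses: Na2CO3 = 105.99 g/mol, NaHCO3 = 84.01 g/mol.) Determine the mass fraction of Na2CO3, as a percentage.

n(HCl) = 0.02022 × 0.5369 = 0.01086 mol
Let x = n(Na2CO3), y = n(NaHCO3).
Titrant: 2x + 1y = 0.01086;  mass: 105.99x + 84.01y = 0.7259
Solving, x = 3.001 × 10^-3 mol, y = 4.855 × 10^-3 mol
mass of Na2CO3 = 3.001 × 10^-3 × 105.99 = 0.3180 g
% Na2CO3 = 0.3180 / 0.7259 × 100 = 43.81 %

43.81 %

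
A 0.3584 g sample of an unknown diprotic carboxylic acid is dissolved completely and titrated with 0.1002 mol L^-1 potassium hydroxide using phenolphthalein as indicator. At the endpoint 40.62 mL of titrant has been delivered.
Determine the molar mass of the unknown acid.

n(KOH) = 0.04062 L × 0.1002 mol/L = 4.070 × 10^-3 mol
From the 1:2 ratio, n(H2A) = 1/2 × 4.070 × 10^-3 = 2.035 × 10^-3 mol
M = m / n = 0.3584 g / 2.035 × 10^-3 mol = 176.1 g/mol

176.1 g/mol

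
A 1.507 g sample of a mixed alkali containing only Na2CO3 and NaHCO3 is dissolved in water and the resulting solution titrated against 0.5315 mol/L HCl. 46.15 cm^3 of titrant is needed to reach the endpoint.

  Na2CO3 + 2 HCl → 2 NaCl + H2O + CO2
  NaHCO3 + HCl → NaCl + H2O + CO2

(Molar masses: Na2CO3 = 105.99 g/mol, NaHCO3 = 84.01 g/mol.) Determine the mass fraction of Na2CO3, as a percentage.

62.78 %

n(HCl) = 0.04615 × 0.5315 = 0.02453 mol
Let x = n(Na2CO3), y = n(NaHCO3).
Titrant: 2x + 1y = 0.02453;  mass: 105.99x + 84.01y = 1.507
Solving, x = 8.926 × 10^-3 mol, y = 6.677 × 10^-3 mol
mass of Na2CO3 = 8.926 × 10^-3 × 105.99 = 0.9460 g
% Na2CO3 = 0.9460 / 1.507 × 100 = 62.78 %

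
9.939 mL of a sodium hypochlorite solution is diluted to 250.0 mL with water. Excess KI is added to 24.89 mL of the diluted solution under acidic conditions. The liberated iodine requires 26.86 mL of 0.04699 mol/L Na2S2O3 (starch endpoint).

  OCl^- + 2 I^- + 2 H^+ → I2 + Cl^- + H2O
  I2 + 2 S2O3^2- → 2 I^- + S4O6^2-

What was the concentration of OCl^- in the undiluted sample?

n(S2O3^2-) = 0.02686 × 0.04699 = 1.262 × 10^-3 mol
n(I2) = n(S2O3^2-)/2 = 6.311 × 10^-4 mol
n(OCl^-) in the aliquot = 6.311 × 10^-4 mol (1:1 ratio)
[OCl^-]_dilute = 6.311 × 10^-4 / 0.02489 = 0.02535 mol/L
[OCl^-]_original = 0.02535 × 250.0/9.939 = 0.6378 mol/L

0.6378 mol/L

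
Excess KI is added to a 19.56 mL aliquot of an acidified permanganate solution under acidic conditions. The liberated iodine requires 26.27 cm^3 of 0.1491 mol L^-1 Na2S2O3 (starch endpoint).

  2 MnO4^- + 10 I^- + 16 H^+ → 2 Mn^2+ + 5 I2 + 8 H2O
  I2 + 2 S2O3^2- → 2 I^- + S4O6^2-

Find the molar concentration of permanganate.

n(S2O3^2-) = 0.02627 × 0.1491 = 3.917 × 10^-3 mol
n(I2) = n(S2O3^2-)/2 = 1.958 × 10^-3 mol
From the 2:5 ratio, n(MnO4^-) in the aliquot = 2/5 × 1.958 × 10^-3 = 7.834 × 10^-4 mol
[MnO4^-] = 7.834 × 10^-4 / 0.01956 = 0.04005 mol/L

0.04005 mol/L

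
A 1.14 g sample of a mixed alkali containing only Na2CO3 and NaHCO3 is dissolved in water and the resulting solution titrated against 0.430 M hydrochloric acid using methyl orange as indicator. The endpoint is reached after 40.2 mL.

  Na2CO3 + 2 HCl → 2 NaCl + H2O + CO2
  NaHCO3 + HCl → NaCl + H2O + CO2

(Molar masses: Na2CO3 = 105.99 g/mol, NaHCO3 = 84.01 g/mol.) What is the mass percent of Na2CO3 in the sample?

46.8 %

n(HCl) = 0.0402 × 0.430 = 0.0173 mol
Let x = n(Na2CO3), y = n(NaHCO3).
Titrant: 2x + 1y = 0.0173;  mass: 105.99x + 84.01y = 1.14
Solving, x = 5.03 × 10^-3 mol, y = 7.22 × 10^-3 mol
mass of Na2CO3 = 5.03 × 10^-3 × 105.99 = 0.533 g
% Na2CO3 = 0.533 / 1.14 × 100 = 46.8 %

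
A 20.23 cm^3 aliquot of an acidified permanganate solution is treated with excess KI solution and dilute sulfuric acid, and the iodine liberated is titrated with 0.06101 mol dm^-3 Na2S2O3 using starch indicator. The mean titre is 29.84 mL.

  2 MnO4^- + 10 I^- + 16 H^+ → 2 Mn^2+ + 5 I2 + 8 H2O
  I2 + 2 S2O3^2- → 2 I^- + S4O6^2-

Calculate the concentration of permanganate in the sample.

n(S2O3^2-) = 0.02984 × 0.06101 = 1.821 × 10^-3 mol
n(I2) = n(S2O3^2-)/2 = 9.103 × 10^-4 mol
From the 2:5 ratio, n(MnO4^-) in the aliquot = 2/5 × 9.103 × 10^-4 = 3.641 × 10^-4 mol
[MnO4^-] = 3.641 × 10^-4 / 0.02023 = 0.01800 mol/L

0.01800 mol/L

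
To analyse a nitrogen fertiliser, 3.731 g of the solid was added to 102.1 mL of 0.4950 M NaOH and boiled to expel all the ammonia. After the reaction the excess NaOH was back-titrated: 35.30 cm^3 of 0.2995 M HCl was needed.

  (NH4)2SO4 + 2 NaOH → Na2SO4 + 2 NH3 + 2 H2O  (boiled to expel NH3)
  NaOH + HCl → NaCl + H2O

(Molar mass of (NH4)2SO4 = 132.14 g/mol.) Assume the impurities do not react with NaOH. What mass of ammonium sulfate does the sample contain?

n(NaOH) added = 0.1021 × 0.4950 = 0.05054 mol
n(HCl) used in back-titration = 0.03530 × 0.2995 = 0.01057 mol
n(NaOH) left over = 0.01057 mol (1:1 ratio)
n(NaOH) consumed by analyte = 0.05054 − 0.01057 = 0.03997 mol
From the 1:2 ratio, n((NH4)2SO4) = 1/2 × 0.03997 = 0.01998 mol
mass of (NH4)2SO4 = 0.01998 × 132.14 = 2.641 g

2.641 g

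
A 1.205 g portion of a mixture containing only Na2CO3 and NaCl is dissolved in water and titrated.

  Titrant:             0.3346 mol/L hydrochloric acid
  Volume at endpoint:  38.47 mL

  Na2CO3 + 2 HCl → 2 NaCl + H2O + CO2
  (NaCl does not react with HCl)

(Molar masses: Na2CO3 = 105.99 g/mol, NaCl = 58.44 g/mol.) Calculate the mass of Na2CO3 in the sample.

0.6822 g

n(HCl) = 0.03847 × 0.3346 = 0.01287 mol
Let x = n(Na2CO3), y = n(NaCl).
Titrant: 2x = 0.01287;  mass: 105.99x + 58.44y = 1.205
Solving, x = 6.436 × 10^-3 mol, y = 8.947 × 10^-3 mol
mass of Na2CO3 = 6.436 × 10^-3 × 105.99 = 0.6822 g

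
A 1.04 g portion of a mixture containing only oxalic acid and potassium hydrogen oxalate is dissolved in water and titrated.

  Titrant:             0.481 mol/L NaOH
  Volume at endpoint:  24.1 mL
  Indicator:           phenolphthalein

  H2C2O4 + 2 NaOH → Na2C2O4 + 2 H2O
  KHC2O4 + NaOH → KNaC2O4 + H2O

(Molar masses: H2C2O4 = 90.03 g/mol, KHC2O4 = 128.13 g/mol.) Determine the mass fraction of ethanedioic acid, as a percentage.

23.2 %

n(NaOH) = 0.0241 × 0.481 = 0.0116 mol
Let x = n(H2C2O4), y = n(KHC2O4).
Titrant: 2x + 1y = 0.0116;  mass: 90.03x + 128.13y = 1.04
Solving, x = 2.68 × 10^-3 mol, y = 6.23 × 10^-3 mol
mass of H2C2O4 = 2.68 × 10^-3 × 90.03 = 0.241 g
% H2C2O4 = 0.241 / 1.04 × 100 = 23.2 %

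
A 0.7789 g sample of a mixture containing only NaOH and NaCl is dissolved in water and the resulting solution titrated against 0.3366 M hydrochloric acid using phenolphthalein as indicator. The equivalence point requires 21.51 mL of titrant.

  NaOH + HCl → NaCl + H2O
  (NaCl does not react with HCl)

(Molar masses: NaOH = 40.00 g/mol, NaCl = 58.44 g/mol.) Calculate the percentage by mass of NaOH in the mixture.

n(HCl) = 0.02151 × 0.3366 = 7.240 × 10^-3 mol
Let x = n(NaOH), y = n(NaCl).
Titrant: 1x = 7.240 × 10^-3;  mass: 40.00x + 58.44y = 0.7789
Solving, x = 7.240 × 10^-3 mol, y = 8.373 × 10^-3 mol
mass of NaOH = 7.240 × 10^-3 × 40.00 = 0.2896 g
% NaOH = 0.2896 / 0.7789 × 100 = 37.18 %

37.18 %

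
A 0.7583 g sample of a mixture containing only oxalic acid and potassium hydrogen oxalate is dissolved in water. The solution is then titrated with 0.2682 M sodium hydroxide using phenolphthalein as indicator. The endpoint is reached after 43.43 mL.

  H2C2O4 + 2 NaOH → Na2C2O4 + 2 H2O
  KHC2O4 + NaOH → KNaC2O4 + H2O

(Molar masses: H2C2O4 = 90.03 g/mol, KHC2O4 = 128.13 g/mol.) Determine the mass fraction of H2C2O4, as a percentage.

n(NaOH) = 0.04343 × 0.2682 = 0.01165 mol
Let x = n(H2C2O4), y = n(KHC2O4).
Titrant: 2x + 1y = 0.01165;  mass: 90.03x + 128.13y = 0.7583
Solving, x = 4.416 × 10^-3 mol, y = 2.815 × 10^-3 mol
mass of H2C2O4 = 4.416 × 10^-3 × 90.03 = 0.3976 g
% H2C2O4 = 0.3976 / 0.7583 × 100 = 52.43 %

52.43 %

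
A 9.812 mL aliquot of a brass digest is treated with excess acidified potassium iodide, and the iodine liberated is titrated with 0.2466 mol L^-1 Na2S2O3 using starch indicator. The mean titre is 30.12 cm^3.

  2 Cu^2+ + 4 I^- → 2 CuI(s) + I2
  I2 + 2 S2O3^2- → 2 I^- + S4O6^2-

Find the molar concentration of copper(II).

n(S2O3^2-) = 0.03012 × 0.2466 = 7.428 × 10^-3 mol
n(I2) = n(S2O3^2-)/2 = 3.714 × 10^-3 mol
From the 2:1 ratio, n(Cu2+) in the aliquot = 2/1 × 3.714 × 10^-3 = 7.428 × 10^-3 mol
[Cu2+] = 7.428 × 10^-3 / 0.009812 = 0.7570 mol/L

0.7570 mol/L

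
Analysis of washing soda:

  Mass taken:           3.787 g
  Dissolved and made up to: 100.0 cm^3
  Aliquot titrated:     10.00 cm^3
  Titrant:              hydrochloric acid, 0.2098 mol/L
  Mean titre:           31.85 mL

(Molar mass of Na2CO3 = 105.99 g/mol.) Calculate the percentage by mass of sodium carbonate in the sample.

Na2CO3 + 2 HCl → 2 NaCl + H2O + CO2
n(HCl) per titration = 0.03185 × 0.2098 = 6.682 × 10^-3 mol
From the 1:2 ratio, n(Na2CO3) in each aliquot = 1/2 × 6.682 × 10^-3 = 3.341 × 10^-3 mol
n(Na2CO3) in the whole flask = 3.341 × 10^-3 × 100.0/10.00 = 0.03341 mol
mass of Na2CO3 = 0.03341 × 105.99 = 3.541 g
% Na2CO3 = 3.541 / 3.787 × 100 = 93.51 %

93.51 %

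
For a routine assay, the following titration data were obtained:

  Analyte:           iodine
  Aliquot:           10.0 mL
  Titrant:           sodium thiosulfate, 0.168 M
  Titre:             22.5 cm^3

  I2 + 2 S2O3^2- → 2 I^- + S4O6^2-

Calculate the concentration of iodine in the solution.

n(Na2S2O3) = 0.0225 L × 0.168 mol/L = 3.78 × 10^-3 mol
From the 1:2 mole ratio, n(I2) = 1/2 × 3.78 × 10^-3 = 1.89 × 10^-3 mol
[I2] = 1.89 × 10^-3 mol / 0.0100 L = 0.189 mol/L

0.189 M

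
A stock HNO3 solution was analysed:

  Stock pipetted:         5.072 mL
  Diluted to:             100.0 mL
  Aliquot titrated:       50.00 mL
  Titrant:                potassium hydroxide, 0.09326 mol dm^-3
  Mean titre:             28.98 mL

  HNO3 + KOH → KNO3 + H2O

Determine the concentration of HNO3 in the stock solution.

n(KOH) = 0.02898 × 0.09326 = 2.703 × 10^-3 mol
n(HNO3) in the aliquot = 2.703 × 10^-3 mol (1:1 ratio)
[HNO3]_dilute = 2.703 × 10^-3 / 0.05000 = 0.05405 mol/L
Dilution factor = 100.0 / 5.072 = 19.72
[HNO3]_stock = 0.05405 × 19.72 = 1.066 mol/L

1.066 mol/L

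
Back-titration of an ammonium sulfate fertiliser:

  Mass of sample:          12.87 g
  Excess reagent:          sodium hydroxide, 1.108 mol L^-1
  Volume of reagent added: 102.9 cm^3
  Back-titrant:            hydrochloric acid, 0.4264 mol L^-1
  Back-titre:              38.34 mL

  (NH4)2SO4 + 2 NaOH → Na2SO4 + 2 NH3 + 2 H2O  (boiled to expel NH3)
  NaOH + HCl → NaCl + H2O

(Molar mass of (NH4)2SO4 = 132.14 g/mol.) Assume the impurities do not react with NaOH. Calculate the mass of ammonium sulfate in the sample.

n(NaOH) added = 0.1029 × 1.108 = 0.1140 mol
n(HCl) used in back-titration = 0.03834 × 0.4264 = 0.01635 mol
n(NaOH) left over = 0.01635 mol (1:1 ratio)
n(NaOH) consumed by analyte = 0.1140 − 0.01635 = 0.09767 mol
From the 1:2 ratio, n((NH4)2SO4) = 1/2 × 0.09767 = 0.04883 mol
mass of (NH4)2SO4 = 0.04883 × 132.14 = 6.453 g

6.453 g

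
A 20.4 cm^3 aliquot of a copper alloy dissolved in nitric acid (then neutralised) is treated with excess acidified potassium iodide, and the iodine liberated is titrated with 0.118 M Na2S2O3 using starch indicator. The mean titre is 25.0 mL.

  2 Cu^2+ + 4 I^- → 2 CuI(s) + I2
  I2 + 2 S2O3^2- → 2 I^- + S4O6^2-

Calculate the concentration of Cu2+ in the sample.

n(S2O3^2-) = 0.0250 × 0.118 = 2.95 × 10^-3 mol
n(I2) = n(S2O3^2-)/2 = 1.47 × 10^-3 mol
From the 2:1 ratio, n(Cu2+) in the aliquot = 2/1 × 1.47 × 10^-3 = 2.95 × 10^-3 mol
[Cu2+] = 2.95 × 10^-3 / 0.0204 = 0.145 mol/L

0.145 M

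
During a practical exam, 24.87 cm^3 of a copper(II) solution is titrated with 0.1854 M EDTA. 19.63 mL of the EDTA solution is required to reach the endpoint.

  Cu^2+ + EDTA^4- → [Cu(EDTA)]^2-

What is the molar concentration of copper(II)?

0.1463 M

n(EDTA) = 0.01963 L × 0.1854 mol/L = 3.639 × 10^-3 mol
n(Cu2+) = 3.639 × 10^-3 mol (1:1 mole ratio)
[Cu2+] = 3.639 × 10^-3 mol / 0.02487 L = 0.1463 mol/L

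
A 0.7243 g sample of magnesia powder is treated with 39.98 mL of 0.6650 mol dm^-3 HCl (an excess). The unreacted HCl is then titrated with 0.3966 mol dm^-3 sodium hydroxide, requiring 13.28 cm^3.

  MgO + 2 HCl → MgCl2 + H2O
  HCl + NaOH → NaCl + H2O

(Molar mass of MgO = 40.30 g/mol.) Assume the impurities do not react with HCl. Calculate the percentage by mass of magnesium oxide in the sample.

n(HCl) added = 0.03998 × 0.6650 = 0.02659 mol
n(NaOH) used in back-titration = 0.01328 × 0.3966 = 5.267 × 10^-3 mol
n(HCl) left over = 5.267 × 10^-3 mol (1:1 ratio)
n(HCl) consumed by analyte = 0.02659 − 5.267 × 10^-3 = 0.02132 mol
From the 1:2 ratio, n(MgO) = 1/2 × 0.02132 = 0.01066 mol
mass of MgO = 0.01066 × 40.30 = 0.4296 g
% MgO = 0.4296 / 0.7243 × 100 = 59.31 %

59.31 %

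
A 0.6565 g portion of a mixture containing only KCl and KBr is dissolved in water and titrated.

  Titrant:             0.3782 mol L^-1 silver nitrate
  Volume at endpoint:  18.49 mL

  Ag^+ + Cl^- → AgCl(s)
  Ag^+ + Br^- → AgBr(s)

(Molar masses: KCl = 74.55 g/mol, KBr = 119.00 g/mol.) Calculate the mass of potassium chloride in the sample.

0.2946 g

n(AgNO3) = 0.01849 × 0.3782 = 6.993 × 10^-3 mol
Let x = n(KCl), y = n(KBr).
Titrant: 1x + 1y = 6.993 × 10^-3;  mass: 74.55x + 119.00y = 0.6565
Solving, x = 3.952 × 10^-3 mol, y = 3.041 × 10^-3 mol
mass of KCl = 3.952 × 10^-3 × 74.55 = 0.2946 g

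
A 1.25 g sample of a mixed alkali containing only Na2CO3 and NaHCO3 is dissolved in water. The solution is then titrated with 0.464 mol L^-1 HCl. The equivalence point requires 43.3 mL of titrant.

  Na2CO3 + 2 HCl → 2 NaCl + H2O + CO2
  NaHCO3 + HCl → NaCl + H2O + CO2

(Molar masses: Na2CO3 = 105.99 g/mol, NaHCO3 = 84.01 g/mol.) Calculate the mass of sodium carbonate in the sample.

0.748 g

n(HCl) = 0.0433 × 0.464 = 0.0201 mol
Let x = n(Na2CO3), y = n(NaHCO3).
Titrant: 2x + 1y = 0.0201;  mass: 105.99x + 84.01y = 1.25
Solving, x = 7.06 × 10^-3 mol, y = 5.97 × 10^-3 mol
mass of Na2CO3 = 7.06 × 10^-3 × 105.99 = 0.748 g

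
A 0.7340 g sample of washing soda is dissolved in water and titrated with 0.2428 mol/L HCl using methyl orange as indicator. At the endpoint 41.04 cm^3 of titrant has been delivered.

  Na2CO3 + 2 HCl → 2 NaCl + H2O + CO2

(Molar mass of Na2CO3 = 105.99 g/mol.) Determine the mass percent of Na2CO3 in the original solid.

n(HCl) = 0.04104 L × 0.2428 mol/L = 9.965 × 10^-3 mol
From the 1:2 ratio, n(Na2CO3) = 1/2 × 9.965 × 10^-3 = 4.982 × 10^-3 mol
mass of Na2CO3 = 4.982 × 10^-3 × 105.99 g/mol = 0.5281 g
% Na2CO3 = 0.5281 / 0.7340 × 100 = 71.94 %

71.94 %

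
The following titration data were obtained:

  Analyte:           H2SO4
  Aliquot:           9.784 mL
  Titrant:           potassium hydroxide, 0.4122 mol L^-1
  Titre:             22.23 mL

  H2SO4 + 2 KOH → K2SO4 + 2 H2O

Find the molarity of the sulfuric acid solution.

n(KOH) = 0.02223 L × 0.4122 mol/L = 9.163 × 10^-3 mol
From the 1:2 mole ratio, n(H2SO4) = 1/2 × 9.163 × 10^-3 = 4.582 × 10^-3 mol
[H2SO4] = 4.582 × 10^-3 mol / 0.009784 L = 0.4683 mol/L

0.4683 mol/L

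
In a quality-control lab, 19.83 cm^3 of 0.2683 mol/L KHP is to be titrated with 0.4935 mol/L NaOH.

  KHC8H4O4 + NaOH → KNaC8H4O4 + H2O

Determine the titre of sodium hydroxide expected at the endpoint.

n(KHC8H4O4) = 0.01983 L × 0.2683 mol/L = 5.320 × 10^-3 mol
n(NaOH) = 5.320 × 10^-3 mol (1:1 stoichiometry)
V(NaOH) = 5.320 × 10^-3 mol / 0.4935 mol/L = 0.01078 L = 10.78 mL

10.78 mL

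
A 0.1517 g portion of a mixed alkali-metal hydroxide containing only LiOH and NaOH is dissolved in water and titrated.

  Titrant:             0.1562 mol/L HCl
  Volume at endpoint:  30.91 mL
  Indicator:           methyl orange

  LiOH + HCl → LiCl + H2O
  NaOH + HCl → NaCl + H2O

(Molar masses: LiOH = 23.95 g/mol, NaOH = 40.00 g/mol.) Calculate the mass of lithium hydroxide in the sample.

0.06182 g

n(HCl) = 0.03091 × 0.1562 = 4.828 × 10^-3 mol
Let x = n(LiOH), y = n(NaOH).
Titrant: 1x + 1y = 4.828 × 10^-3;  mass: 23.95x + 40.00y = 0.1517
Solving, x = 2.581 × 10^-3 mol, y = 2.247 × 10^-3 mol
mass of LiOH = 2.581 × 10^-3 × 23.95 = 0.06182 g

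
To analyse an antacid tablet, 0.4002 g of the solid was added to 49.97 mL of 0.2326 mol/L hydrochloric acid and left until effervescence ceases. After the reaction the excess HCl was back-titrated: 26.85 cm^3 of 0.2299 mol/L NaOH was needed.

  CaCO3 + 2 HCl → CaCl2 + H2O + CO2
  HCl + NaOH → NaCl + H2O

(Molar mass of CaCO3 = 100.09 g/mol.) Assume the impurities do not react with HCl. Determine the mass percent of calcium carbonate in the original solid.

n(HCl) added = 0.04997 × 0.2326 = 0.01162 mol
n(NaOH) used in back-titration = 0.02685 × 0.2299 = 6.173 × 10^-3 mol
n(HCl) left over = 6.173 × 10^-3 mol (1:1 ratio)
n(HCl) consumed by analyte = 0.01162 − 6.173 × 10^-3 = 5.450 × 10^-3 mol
From the 1:2 ratio, n(CaCO3) = 1/2 × 5.450 × 10^-3 = 2.725 × 10^-3 mol
mass of CaCO3 = 2.725 × 10^-3 × 100.09 = 0.2728 g
% CaCO3 = 0.2728 / 0.4002 × 100 = 68.15 %

68.15 %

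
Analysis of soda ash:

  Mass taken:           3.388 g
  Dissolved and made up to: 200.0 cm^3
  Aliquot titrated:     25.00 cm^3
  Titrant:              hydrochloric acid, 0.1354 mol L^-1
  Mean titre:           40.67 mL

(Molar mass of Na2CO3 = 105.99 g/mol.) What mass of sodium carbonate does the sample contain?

2.335 g

Na2CO3 + 2 HCl → 2 NaCl + H2O + CO2
n(HCl) per titration = 0.04067 × 0.1354 = 5.507 × 10^-3 mol
From the 1:2 ratio, n(Na2CO3) in each aliquot = 1/2 × 5.507 × 10^-3 = 2.753 × 10^-3 mol
n(Na2CO3) in the whole flask = 2.753 × 10^-3 × 200.0/25.00 = 0.02203 mol
mass of Na2CO3 = 0.02203 × 105.99 = 2.335 g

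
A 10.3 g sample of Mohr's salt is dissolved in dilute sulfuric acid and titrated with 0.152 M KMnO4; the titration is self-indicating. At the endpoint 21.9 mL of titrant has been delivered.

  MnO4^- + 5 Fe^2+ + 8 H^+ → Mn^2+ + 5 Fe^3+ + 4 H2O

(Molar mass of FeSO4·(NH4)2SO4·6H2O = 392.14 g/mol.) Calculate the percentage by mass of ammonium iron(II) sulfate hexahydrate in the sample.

63.4 %

n(KMnO4) = 0.0219 L × 0.152 mol/L = 3.33 × 10^-3 mol
From the 5:1 ratio, n(FeSO4·(NH4)2SO4·6H2O) = 5/1 × 3.33 × 10^-3 = 0.0166 mol
mass of FeSO4·(NH4)2SO4·6H2O = 0.0166 × 392.14 g/mol = 6.53 g
% FeSO4·(NH4)2SO4·6H2O = 6.53 / 10.3 × 100 = 63.4 %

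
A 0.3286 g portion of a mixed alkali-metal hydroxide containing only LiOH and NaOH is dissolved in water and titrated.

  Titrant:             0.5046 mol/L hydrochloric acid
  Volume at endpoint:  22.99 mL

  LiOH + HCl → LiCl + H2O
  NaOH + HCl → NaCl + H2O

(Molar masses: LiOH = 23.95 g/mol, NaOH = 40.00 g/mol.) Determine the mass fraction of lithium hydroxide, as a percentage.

61.50 %

n(HCl) = 0.02299 × 0.5046 = 0.01160 mol
Let x = n(LiOH), y = n(NaOH).
Titrant: 1x + 1y = 0.01160;  mass: 23.95x + 40.00y = 0.3286
Solving, x = 8.438 × 10^-3 mol, y = 3.163 × 10^-3 mol
mass of LiOH = 8.438 × 10^-3 × 23.95 = 0.2021 g
% LiOH = 0.2021 / 0.3286 × 100 = 61.50 %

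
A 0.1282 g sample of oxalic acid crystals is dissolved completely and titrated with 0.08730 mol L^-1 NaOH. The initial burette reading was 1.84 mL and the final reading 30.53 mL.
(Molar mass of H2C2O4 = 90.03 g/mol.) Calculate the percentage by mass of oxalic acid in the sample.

H2C2O4 + 2 NaOH → Na2C2O4 + 2 H2O
n(NaOH) = 0.02869 L × 0.08730 mol/L = 2.505 × 10^-3 mol
From the 1:2 ratio, n(H2C2O4) = 1/2 × 2.505 × 10^-3 = 1.252 × 10^-3 mol
mass of H2C2O4 = 1.252 × 10^-3 × 90.03 g/mol = 0.1127 g
% H2C2O4 = 0.1127 / 0.1282 × 100 = 87.95 %

87.95 %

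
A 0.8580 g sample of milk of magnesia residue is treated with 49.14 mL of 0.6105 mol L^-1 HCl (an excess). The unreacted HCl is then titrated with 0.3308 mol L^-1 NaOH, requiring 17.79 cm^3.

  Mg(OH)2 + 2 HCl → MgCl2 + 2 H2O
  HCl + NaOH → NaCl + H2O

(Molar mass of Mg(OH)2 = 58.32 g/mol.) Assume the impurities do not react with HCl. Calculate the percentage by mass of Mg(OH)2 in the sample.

n(HCl) added = 0.04914 × 0.6105 = 0.03000 mol
n(NaOH) used in back-titration = 0.01779 × 0.3308 = 5.885 × 10^-3 mol
n(HCl) left over = 5.885 × 10^-3 mol (1:1 ratio)
n(HCl) consumed by analyte = 0.03000 − 5.885 × 10^-3 = 0.02412 mol
From the 1:2 ratio, n(Mg(OH)2) = 1/2 × 0.02412 = 0.01206 mol
mass of Mg(OH)2 = 0.01206 × 58.32 = 0.7032 g
% Mg(OH)2 = 0.7032 / 0.8580 × 100 = 81.96 %

81.96 %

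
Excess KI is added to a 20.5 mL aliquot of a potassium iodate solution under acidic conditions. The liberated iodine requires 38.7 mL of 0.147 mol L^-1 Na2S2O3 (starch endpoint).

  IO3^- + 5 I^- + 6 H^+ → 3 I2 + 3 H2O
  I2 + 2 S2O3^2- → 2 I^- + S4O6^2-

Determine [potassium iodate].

0.0463 mol/L

n(S2O3^2-) = 0.0387 × 0.147 = 5.69 × 10^-3 mol
n(I2) = n(S2O3^2-)/2 = 2.84 × 10^-3 mol
From the 1:3 ratio, n(IO3^-) in the aliquot = 1/3 × 2.84 × 10^-3 = 9.48 × 10^-4 mol
[IO3^-] = 9.48 × 10^-4 / 0.0205 = 0.0463 mol/L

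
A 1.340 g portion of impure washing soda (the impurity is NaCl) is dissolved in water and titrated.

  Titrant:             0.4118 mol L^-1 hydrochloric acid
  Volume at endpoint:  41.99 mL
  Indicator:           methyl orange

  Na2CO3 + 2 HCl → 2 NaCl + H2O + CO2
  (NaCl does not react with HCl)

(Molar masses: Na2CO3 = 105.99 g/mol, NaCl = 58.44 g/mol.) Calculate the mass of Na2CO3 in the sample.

0.9164 g

n(HCl) = 0.04199 × 0.4118 = 0.01729 mol
Let x = n(Na2CO3), y = n(NaCl).
Titrant: 2x = 0.01729;  mass: 105.99x + 58.44y = 1.340
Solving, x = 8.646 × 10^-3 mol, y = 7.249 × 10^-3 mol
mass of Na2CO3 = 8.646 × 10^-3 × 105.99 = 0.9164 g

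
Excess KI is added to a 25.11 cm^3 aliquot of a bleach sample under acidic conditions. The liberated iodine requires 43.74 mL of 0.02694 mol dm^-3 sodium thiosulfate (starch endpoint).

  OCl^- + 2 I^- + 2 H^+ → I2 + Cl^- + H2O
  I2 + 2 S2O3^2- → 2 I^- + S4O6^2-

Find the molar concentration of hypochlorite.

n(S2O3^2-) = 0.04374 × 0.02694 = 1.178 × 10^-3 mol
n(I2) = n(S2O3^2-)/2 = 5.892 × 10^-4 mol
n(OCl^-) in the aliquot = 5.892 × 10^-4 mol (1:1 ratio)
[OCl^-] = 5.892 × 10^-4 / 0.02511 = 0.02346 mol/L

0.02346 mol/L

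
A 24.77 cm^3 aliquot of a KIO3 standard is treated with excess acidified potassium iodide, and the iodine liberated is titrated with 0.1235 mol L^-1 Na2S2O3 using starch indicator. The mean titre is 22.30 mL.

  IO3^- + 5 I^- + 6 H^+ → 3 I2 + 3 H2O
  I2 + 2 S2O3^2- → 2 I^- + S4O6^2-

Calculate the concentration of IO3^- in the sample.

0.01853 mol/L

n(S2O3^2-) = 0.02230 × 0.1235 = 2.754 × 10^-3 mol
n(I2) = n(S2O3^2-)/2 = 1.377 × 10^-3 mol
From the 1:3 ratio, n(IO3^-) in the aliquot = 1/3 × 1.377 × 10^-3 = 4.590 × 10^-4 mol
[IO3^-] = 4.590 × 10^-4 / 0.02477 = 0.01853 mol/L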